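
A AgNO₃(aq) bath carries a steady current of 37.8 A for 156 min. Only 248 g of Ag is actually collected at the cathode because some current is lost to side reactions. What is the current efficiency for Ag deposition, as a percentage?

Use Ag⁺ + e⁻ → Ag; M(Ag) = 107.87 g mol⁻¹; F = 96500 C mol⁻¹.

Q = I·t = 37.80 × 9360.0 = 353800 C; n(e⁻) = 353800/96500 = 3.666 mol.
Theoretical n(Ag) = n(e⁻)/1 = 3.666 mol, i.e. m_theo = 3.666 × 107.87 = 395.5 g.
Efficiency = m_actual / m_theo = 248 / 395.5 = 62.7 %.

62.7 %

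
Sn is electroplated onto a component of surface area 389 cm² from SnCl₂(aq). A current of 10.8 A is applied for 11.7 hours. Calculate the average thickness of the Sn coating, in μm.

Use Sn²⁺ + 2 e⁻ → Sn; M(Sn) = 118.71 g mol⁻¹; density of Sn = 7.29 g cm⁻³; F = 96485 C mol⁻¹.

Q = I·t = 10.80 × 42120 = 454900 C; n(e⁻) = 4.715 mol.
n(Sn) = n(e⁻)/2 = 2.357 mol, so m = 2.357 × 118.71 = 279.8 g.
Volume = m/ρ = 279.8 / 7.29 = 38.39 cm³.
Thickness = V/A = 38.39 / 389 = 0.0987 cm = 987 μm.

987 μm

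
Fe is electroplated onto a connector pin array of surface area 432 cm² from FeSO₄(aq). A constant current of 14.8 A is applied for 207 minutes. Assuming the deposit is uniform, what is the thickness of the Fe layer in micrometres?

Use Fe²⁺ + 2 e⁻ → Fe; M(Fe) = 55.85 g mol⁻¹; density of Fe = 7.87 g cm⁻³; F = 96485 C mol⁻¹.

156 μm

Q = I·t = 14.80 × 12420 = 183800 C; n(e⁻) = 1.905 mol.
n(Fe) = n(e⁻)/2 = 0.9526 mol, so m = 0.9526 × 55.85 = 53.20 g.
Volume = m/ρ = 53.20 / 7.87 = 6.760 cm³.
Thickness = V/A = 6.760 / 432 = 0.0156 cm = 156 μm.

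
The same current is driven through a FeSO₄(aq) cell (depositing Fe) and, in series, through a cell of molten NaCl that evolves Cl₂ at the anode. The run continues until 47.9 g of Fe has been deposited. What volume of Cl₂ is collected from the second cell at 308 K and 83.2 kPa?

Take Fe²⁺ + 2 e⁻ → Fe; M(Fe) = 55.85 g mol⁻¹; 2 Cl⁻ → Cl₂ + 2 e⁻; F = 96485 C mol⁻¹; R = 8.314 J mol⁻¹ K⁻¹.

26.4 L

n(Fe) = 47.9 / 55.85 = 0.8577 mol, so n(e⁻) = 2 × 0.8577 = 1.715 mol.
The cells are in series, so the same 1.715 mol of electrons passes through the second cell.
2 Cl⁻ → Cl₂ + 2 e⁻ — 2 mol e⁻ per mol Cl₂, so n(Cl₂) = 1.715/2 = 0.8577 mol.
V = nRT/P = (0.8577 × 8.314 × 308) / (83.2 × 10³) = 0.0264 m³ = 26.4 L.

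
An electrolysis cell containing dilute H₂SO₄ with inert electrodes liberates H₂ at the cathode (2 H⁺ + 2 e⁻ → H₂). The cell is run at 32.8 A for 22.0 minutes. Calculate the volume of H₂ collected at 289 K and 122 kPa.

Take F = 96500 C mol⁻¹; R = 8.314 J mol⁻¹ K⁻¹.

4.42 L

Q = I·t = 32.80 A × 1320.0 s = 43300 C.
n(e⁻) = Q/F = 43300 / 96500 = 0.4487 mol.
2 electrons are transferred per H₂ molecule, so n(H₂) = 0.4487 / 2 = 0.2243 mol.
V = nRT/P = (0.2243 × 8.314 × 289) / (122 × 10³ Pa) = 0.00442 m³ = 4.42 L.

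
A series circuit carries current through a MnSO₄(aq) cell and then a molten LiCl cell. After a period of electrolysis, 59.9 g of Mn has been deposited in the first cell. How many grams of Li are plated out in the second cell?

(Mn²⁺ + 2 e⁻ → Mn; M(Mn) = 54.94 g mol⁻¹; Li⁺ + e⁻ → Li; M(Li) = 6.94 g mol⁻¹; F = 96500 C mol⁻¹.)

n(Mn) = 59.9 / 54.94 = 1.090 mol.
Since Mn²⁺ + 2 e⁻ → Mn, n(e⁻) passed = 2 × 1.090 = 2.181 mol.
Cells in series carry the same charge, so the same 2.181 mol of electrons passes through cell 2.
Li⁺ + e⁻ → Li, so n(Li) = 2.181 / 1 = 2.181 mol.
m(Li) = 2.181 × 6.94 = 15.1 g.

15.1 g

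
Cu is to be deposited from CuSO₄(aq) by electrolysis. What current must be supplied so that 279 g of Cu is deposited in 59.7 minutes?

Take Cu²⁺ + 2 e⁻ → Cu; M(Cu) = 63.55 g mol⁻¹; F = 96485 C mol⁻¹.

237 A

n(Cu) = 279 / 63.55 = 4.390 mol.
n(e⁻) = 2 × 4.390 = 8.780 mol.
Q = n(e⁻)·F = 8.780 × 96485 = 847200 C.
I = Q/t = 847200 / 3582.0 s = 237 A.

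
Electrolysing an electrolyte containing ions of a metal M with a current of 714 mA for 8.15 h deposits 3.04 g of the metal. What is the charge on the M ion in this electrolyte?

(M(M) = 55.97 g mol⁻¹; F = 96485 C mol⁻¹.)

+4

Q = I·t = 0.7140 A × 29340 s = 20950 C, so n(e⁻) = 20950/96485 = 0.2171 mol.
n(M) deposited = 3.04 / 55.97 = 0.05431 mol.
Electrons per atom = n(e⁻)/n(M) = 0.2171 / 0.05431 = 4.00 ≈ 4, so the ion is M⁴⁺.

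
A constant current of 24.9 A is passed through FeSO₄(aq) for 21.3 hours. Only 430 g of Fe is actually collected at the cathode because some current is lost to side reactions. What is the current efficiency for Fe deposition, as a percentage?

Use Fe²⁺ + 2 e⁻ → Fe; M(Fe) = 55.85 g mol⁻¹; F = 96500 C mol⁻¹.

Q = I·t = 24.90 × 76680 = 1909000 C; n(e⁻) = 1909000/96500 = 19.79 mol.
Theoretical n(Fe) = n(e⁻)/2 = 9.893 mol, i.e. m_theo = 9.893 × 55.85 = 552.5 g.
Efficiency = m_actual / m_theo = 430 / 552.5 = 77.8 %.

77.8 %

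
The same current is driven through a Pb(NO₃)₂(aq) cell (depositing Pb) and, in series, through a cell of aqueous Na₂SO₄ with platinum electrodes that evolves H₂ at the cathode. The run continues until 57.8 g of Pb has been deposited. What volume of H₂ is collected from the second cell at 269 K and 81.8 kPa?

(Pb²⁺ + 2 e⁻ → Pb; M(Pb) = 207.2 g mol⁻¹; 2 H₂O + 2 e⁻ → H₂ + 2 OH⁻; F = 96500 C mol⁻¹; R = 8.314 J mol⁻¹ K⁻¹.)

7.63 L

n(Pb) = 57.8 / 207.2 = 0.2790 mol, so n(e⁻) = 2 × 0.2790 = 0.5579 mol.
The cells are in series, so the same 0.5579 mol of electrons passes through the second cell.
2 H₂O + 2 e⁻ → H₂ + 2 OH⁻ — 2 mol e⁻ per mol H₂, so n(H₂) = 0.5579/2 = 0.2790 mol.
V = nRT/P = (0.2790 × 8.314 × 269) / (81.8 × 10³) = 0.00763 m³ = 7.63 L.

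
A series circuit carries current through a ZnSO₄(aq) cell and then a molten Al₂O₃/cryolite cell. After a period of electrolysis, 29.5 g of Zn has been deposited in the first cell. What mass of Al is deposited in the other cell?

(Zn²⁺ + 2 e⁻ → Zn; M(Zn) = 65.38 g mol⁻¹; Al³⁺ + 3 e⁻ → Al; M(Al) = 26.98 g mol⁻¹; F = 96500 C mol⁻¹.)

n(Zn) = 29.5 / 65.38 = 0.4512 mol.
Since Zn²⁺ + 2 e⁻ → Zn, n(e⁻) passed = 2 × 0.4512 = 0.9024 mol.
Cells in series carry the same charge, so the same 0.9024 mol of electrons passes through cell 2.
Al³⁺ + 3 e⁻ → Al, so n(Al) = 0.9024 / 3 = 0.3008 mol.
m(Al) = 0.3008 × 26.98 = 8.12 g.

8.12 g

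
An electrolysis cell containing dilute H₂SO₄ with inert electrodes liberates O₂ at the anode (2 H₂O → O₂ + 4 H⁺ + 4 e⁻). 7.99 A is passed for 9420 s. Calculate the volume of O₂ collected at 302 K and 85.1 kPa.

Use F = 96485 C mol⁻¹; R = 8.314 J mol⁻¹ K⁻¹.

Q = I·t = 7.990 A × 9420.0 s = 75270 C.
n(e⁻) = Q/F = 75270 / 96485 = 0.7801 mol.
4 electrons are transferred per O₂ molecule, so n(O₂) = 0.7801 / 4 = 0.1950 mol.
V = nRT/P = (0.1950 × 8.314 × 302) / (85.1 × 10³ Pa) = 0.00575 m³ = 5.75 L.

5.75 L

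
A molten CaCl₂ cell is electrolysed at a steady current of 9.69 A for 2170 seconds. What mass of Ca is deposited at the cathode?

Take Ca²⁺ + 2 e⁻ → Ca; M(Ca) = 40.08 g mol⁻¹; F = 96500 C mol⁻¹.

4.37 g

Q = I·t = 9.690 A × 2170.0 s = 21030 C.
n(e⁻) = Q/F = 21030 / 96500 = 0.2179 mol.
Ca²⁺ + 2 e⁻ → Ca, so n(Ca) = n(e⁻)/2 = 0.1089 mol.
m = n·M = 0.1089 × 40.08 = 4.37 g.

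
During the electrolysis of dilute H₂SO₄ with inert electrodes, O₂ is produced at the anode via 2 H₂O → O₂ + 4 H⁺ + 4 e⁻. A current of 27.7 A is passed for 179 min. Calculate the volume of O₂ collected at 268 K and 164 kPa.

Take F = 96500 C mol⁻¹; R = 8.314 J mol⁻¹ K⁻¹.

10.5 L

Q = I·t = 27.70 A × 10740 s = 297500 C.
n(e⁻) = Q/F = 297500 / 96500 = 3.083 mol.
4 electrons are transferred per O₂ molecule, so n(O₂) = 3.083 / 4 = 0.7707 mol.
V = nRT/P = (0.7707 × 8.314 × 268) / (164 × 10³ Pa) = 0.0105 m³ = 10.5 L.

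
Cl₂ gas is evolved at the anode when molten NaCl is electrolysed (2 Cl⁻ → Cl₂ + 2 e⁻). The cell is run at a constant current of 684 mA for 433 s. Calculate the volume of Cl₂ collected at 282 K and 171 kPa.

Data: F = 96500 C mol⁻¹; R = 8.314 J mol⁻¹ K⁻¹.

Q = I·t = 0.6840 A × 433.00 s = 296.2 C.
n(e⁻) = Q/F = 296.2 / 96500 = 0.003069 mol.
2 electrons are transferred per Cl₂ molecule, so n(Cl₂) = 0.003069 / 2 = 0.001535 mol.
V = nRT/P = (0.001535 × 8.314 × 282) / (171 × 10³ Pa) = 2.10 × 10⁻⁵ m³ = 0.0210 L.

0.0210 L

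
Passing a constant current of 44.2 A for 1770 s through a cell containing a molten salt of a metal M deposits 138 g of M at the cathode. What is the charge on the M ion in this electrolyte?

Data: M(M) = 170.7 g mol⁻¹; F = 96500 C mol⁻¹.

Q = I·t = 44.20 A × 1770.0 s = 78230 C, so n(e⁻) = 78230/96500 = 0.8107 mol.
n(M) deposited = 138 / 170.7 = 0.8084 mol.
Electrons per atom = n(e⁻)/n(M) = 0.8107 / 0.8084 = 1.00 ≈ 1, so the ion is M⁺.

+1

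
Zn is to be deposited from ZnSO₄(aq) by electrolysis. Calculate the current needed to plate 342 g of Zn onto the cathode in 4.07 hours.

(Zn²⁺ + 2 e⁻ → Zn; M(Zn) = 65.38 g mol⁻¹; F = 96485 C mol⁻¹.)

n(Zn) = 342 / 65.38 = 5.231 mol.
n(e⁻) = 2 × 5.231 = 10.46 mol.
Q = n(e⁻)·F = 10.46 × 96485 = 1009000 C.
I = Q/t = 1009000 / 14652 s = 68.9 A.

68.9 A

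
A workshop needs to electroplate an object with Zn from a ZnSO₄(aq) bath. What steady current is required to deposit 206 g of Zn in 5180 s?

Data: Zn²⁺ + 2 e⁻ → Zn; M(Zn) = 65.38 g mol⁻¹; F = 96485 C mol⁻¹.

117 A

n(Zn) = 206 / 65.38 = 3.151 mol.
n(e⁻) = 2 × 3.151 = 6.302 mol.
Q = n(e⁻)·F = 6.302 × 96485 = 608000 C.
I = Q/t = 608000 / 5180.0 s = 117 A.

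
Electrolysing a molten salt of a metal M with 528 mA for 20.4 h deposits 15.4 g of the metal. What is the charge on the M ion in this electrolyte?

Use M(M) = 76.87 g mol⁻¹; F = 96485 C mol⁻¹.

+2

Q = I·t = 0.5280 A × 73440 s = 38780 C, so n(e⁻) = 38780/96485 = 0.4019 mol.
n(M) deposited = 15.4 / 76.87 = 0.2003 mol.
Electrons per atom = n(e⁻)/n(M) = 0.4019 / 0.2003 = 2.01 ≈ 2, so the ion is M²⁺.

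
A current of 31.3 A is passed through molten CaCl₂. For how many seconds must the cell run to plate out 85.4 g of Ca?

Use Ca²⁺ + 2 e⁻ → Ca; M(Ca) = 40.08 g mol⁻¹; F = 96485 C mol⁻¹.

n(Ca) = m/M = 85.4 / 40.08 = 2.131 mol.
Each Ca atom requires 2 electrons, so n(e⁻) = 2 × 2.131 = 4.261 mol.
Q = n(e⁻)·F = 4.261 × 96485 = 411200 C.
t = Q/I = 411200 / 31.30 A = 13140 s.

13100 s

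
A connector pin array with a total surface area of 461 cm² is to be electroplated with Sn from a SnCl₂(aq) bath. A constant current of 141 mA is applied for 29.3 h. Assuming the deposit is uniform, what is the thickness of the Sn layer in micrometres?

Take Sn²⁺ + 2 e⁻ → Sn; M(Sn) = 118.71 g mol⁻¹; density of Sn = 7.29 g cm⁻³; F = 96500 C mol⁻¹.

27.2 μm

Q = I·t = 0.1410 × 105480 = 14870 C; n(e⁻) = 0.1541 mol.
n(Sn) = n(e⁻)/2 = 0.07706 mol, so m = 0.07706 × 118.71 = 9.148 g.
Volume = m/ρ = 9.148 / 7.29 = 1.255 cm³.
Thickness = V/A = 1.255 / 461 = 0.00272 cm = 27.2 μm.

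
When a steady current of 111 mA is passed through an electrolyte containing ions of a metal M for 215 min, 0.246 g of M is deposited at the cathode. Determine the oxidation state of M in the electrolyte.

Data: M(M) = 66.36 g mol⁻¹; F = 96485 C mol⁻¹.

+4

Q = I·t = 0.1110 A × 12900 s = 1432 C, so n(e⁻) = 1432/96485 = 0.01484 mol.
n(M) deposited = 0.246 / 66.36 = 0.003707 mol.
Electrons per atom = n(e⁻)/n(M) = 0.01484 / 0.003707 = 4.00 ≈ 4, so the ion is M⁴⁺.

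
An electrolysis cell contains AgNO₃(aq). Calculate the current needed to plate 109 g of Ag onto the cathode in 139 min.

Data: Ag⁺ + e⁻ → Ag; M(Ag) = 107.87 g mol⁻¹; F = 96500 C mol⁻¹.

11.7 A

n(Ag) = 109 / 107.87 = 1.010 mol.
n(e⁻) = 1 × 1.010 = 1.010 mol.
Q = n(e⁻)·F = 1.010 × 96500 = 97510 C.
I = Q/t = 97510 / 8340.0 s = 11.7 A.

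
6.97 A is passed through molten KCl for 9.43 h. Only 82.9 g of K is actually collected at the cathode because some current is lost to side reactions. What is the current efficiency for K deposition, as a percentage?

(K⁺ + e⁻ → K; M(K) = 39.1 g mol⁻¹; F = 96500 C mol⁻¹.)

86.5 %

Q = I·t = 6.970 × 33948 = 236600 C; n(e⁻) = 236600/96500 = 2.452 mol.
Theoretical n(K) = n(e⁻)/1 = 2.452 mol, i.e. m_theo = 2.452 × 39.1 = 95.87 g.
Efficiency = m_actual / m_theo = 82.9 / 95.87 = 86.5 %.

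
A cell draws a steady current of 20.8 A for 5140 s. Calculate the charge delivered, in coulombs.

1.07 × 10⁵ C

Q = I·t = 20.80 A × 5140.0 s = 1.07 × 10⁵ C.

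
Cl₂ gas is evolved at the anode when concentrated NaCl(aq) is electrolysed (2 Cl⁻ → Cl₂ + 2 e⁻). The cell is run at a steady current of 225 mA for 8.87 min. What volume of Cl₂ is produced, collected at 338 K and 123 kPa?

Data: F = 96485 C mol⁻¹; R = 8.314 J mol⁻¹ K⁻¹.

Q = I·t = 0.2250 A × 532.20 s = 119.7 C.
n(e⁻) = Q/F = 119.7 / 96485 = 0.001241 mol.
2 electrons are transferred per Cl₂ molecule, so n(Cl₂) = 0.001241 / 2 = 0.0006205 mol.
V = nRT/P = (0.0006205 × 8.314 × 338) / (123 × 10³ Pa) = 1.42 × 10⁻⁵ m³ = 0.0142 L.

0.0142 L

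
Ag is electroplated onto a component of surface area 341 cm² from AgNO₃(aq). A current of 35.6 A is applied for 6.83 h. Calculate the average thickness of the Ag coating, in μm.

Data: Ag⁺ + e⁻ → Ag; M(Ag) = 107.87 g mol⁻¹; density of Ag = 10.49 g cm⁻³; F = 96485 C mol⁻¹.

Q = I·t = 35.60 × 24588 = 875300 C; n(e⁻) = 9.072 mol.
n(Ag) = n(e⁻)/1 = 9.072 mol, so m = 9.072 × 107.87 = 978.6 g.
Volume = m/ρ = 978.6 / 10.49 = 93.29 cm³.
Thickness = V/A = 93.29 / 341 = 0.274 cm = 2740 μm.

2740 μm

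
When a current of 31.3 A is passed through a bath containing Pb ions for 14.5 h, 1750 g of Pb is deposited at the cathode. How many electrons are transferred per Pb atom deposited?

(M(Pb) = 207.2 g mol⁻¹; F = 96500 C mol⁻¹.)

Q = I·t = 31.30 A × 52200 s = 1634000 C, so n(e⁻) = 1634000/96500 = 16.93 mol.
n(Pb) deposited = 1750 / 207.2 = 8.446 mol.
Electrons per atom = n(e⁻)/n(Pb) = 16.93 / 8.446 = 2.00 ≈ 2, so the ion is Pb²⁺.

2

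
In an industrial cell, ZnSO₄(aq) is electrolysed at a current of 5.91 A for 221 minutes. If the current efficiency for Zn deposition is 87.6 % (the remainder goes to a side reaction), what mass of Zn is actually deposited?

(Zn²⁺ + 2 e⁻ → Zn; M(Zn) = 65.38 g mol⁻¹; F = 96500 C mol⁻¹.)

Q = I·t = 5.910 × 13260 = 78370 C.
n(e⁻) = 78370/96500 = 0.8121 mol; theoretically n(Zn) = 0.8121/2 = 0.4060 mol, m_theo = 26.55 g.
At 87.6 % efficiency, m_actual = 0.876 × 26.55 = 23.3 g.

23.3 g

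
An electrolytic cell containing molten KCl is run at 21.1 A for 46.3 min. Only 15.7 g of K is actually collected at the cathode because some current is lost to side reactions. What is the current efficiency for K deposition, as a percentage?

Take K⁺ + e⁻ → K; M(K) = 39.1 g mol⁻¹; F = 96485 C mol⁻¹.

66.1 %

Q = I·t = 21.10 × 2778.0 = 58620 C; n(e⁻) = 58620/96485 = 0.6075 mol.
Theoretical n(K) = n(e⁻)/1 = 0.6075 mol, i.e. m_theo = 0.6075 × 39.1 = 23.75 g.
Efficiency = m_actual / m_theo = 15.7 / 23.75 = 66.1 %.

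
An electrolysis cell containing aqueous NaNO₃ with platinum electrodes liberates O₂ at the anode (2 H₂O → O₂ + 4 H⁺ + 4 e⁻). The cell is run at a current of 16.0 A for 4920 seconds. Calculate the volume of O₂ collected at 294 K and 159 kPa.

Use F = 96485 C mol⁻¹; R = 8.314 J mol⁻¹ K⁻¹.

3.14 L

Q = I·t = 16.00 A × 4920.0 s = 78720 C.
n(e⁻) = Q/F = 78720 / 96485 = 0.8159 mol.
4 electrons are transferred per O₂ molecule, so n(O₂) = 0.8159 / 4 = 0.2040 mol.
V = nRT/P = (0.2040 × 8.314 × 294) / (159 × 10³ Pa) = 0.00314 m³ = 3.14 L.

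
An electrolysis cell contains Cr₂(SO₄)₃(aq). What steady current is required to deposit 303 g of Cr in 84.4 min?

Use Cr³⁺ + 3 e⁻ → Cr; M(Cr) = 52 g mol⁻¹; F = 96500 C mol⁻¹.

333 A

n(Cr) = 303 / 52 = 5.827 mol.
n(e⁻) = 3 × 5.827 = 17.48 mol.
Q = n(e⁻)·F = 17.48 × 96500 = 1687000 C.
I = Q/t = 1687000 / 5064.0 s = 333 A.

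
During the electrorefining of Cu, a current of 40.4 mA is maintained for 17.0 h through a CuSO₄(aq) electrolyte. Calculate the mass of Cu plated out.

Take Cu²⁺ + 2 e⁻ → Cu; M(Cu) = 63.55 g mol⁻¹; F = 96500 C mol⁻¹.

0.814 g

Q = I·t = 0.04040 A × 61200 s = 2472 C.
n(e⁻) = Q/F = 2472 / 96500 = 0.02562 mol.
Cu²⁺ + 2 e⁻ → Cu, so n(Cu) = n(e⁻)/2 = 0.01281 mol.
m = n·M = 0.01281 × 63.55 = 0.814 g.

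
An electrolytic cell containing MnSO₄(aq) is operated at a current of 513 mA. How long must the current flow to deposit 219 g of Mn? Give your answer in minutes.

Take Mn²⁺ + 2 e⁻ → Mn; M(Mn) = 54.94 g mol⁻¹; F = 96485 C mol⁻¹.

n(Mn) = m/M = 219 / 54.94 = 3.986 mol.
Each Mn atom requires 2 electrons, so n(e⁻) = 2 × 3.986 = 7.972 mol.
Q = n(e⁻)·F = 7.972 × 96485 = 769200 C.
t = Q/I = 769200 / 0.5130 A = 1499000 s = 25000 min.

25000 min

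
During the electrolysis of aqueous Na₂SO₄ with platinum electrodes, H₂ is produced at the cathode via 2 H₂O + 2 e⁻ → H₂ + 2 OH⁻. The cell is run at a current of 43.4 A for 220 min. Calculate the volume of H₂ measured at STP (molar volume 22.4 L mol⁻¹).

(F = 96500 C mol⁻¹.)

Q = I·t = 43.40 A × 13200 s = 572900 C.
n(e⁻) = Q/F = 572900 / 96500 = 5.937 mol.
2 electrons are transferred per H₂ molecule, so n(H₂) = 5.937 / 2 = 2.968 mol.
V = n × V_m = 2.968 × 22.4 = 66.5 L.

66.5 L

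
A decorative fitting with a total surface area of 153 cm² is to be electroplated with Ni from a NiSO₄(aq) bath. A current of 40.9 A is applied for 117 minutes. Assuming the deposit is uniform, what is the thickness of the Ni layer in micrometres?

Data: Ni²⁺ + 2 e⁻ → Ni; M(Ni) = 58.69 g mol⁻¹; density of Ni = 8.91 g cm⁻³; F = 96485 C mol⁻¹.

Q = I·t = 40.90 × 7020.0 = 287100 C; n(e⁻) = 2.976 mol.
n(Ni) = n(e⁻)/2 = 1.488 mol, so m = 1.488 × 58.69 = 87.32 g.
Volume = m/ρ = 87.32 / 8.91 = 9.801 cm³.
Thickness = V/A = 9.801 / 153 = 0.0641 cm = 641 μm.

641 μm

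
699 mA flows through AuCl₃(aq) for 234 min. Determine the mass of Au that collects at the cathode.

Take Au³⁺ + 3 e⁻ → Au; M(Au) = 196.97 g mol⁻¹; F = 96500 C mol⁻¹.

Q = I·t = 0.6990 A × 14040 s = 9814 C.
n(e⁻) = Q/F = 9814 / 96500 = 0.1017 mol.
Au³⁺ + 3 e⁻ → Au, so n(Au) = n(e⁻)/3 = 0.03390 mol.
m = n·M = 0.03390 × 196.97 = 6.68 g.

6.68 g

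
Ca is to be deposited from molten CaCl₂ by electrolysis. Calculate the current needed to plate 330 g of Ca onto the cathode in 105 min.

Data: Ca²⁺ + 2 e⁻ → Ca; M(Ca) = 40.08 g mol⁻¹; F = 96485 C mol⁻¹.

252 A

n(Ca) = 330 / 40.08 = 8.234 mol.
n(e⁻) = 2 × 8.234 = 16.47 mol.
Q = n(e⁻)·F = 16.47 × 96485 = 1589000 C.
I = Q/t = 1589000 / 6300.0 s = 252 A.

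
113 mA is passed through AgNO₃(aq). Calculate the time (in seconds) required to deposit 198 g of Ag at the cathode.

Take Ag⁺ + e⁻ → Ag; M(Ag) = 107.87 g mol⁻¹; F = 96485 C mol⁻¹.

1.57 × 10⁶ s

n(Ag) = m/M = 198 / 107.87 = 1.836 mol.
Each Ag atom requires 1 electron, so n(e⁻) = 1 × 1.836 = 1.836 mol.
Q = n(e⁻)·F = 1.836 × 96485 = 177100 C.
t = Q/I = 177100 / 0.1130 A = 1567000 s.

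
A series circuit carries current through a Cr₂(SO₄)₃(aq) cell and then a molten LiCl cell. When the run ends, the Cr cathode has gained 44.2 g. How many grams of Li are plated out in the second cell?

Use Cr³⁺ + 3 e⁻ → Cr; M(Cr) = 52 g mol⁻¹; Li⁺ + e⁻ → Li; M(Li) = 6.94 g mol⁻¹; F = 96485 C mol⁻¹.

n(Cr) = 44.2 / 52 = 0.8500 mol.
Since Cr³⁺ + 3 e⁻ → Cr, n(e⁻) passed = 3 × 0.8500 = 2.550 mol.
Cells in series carry the same charge, so the same 2.550 mol of electrons passes through cell 2.
Li⁺ + e⁻ → Li, so n(Li) = 2.550 / 1 = 2.550 mol.
m(Li) = 2.550 × 6.94 = 17.7 g.

17.7 g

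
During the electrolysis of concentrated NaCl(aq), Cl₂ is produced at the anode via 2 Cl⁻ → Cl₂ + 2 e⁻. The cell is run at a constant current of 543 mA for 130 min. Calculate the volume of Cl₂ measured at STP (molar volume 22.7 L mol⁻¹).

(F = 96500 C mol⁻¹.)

0.498 L

Q = I·t = 0.5430 A × 7800.0 s = 4235 C.
n(e⁻) = Q/F = 4235 / 96500 = 0.04389 mol.
2 electrons are transferred per Cl₂ molecule, so n(Cl₂) = 0.04389 / 2 = 0.02195 mol.
V = n × V_m = 0.02195 × 22.7 = 0.498 L.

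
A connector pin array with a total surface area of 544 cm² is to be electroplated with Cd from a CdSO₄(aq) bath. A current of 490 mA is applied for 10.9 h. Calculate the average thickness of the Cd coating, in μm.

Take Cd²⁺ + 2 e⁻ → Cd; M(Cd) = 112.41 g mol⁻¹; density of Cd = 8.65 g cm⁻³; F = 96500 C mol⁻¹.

23.8 μm

Q = I·t = 0.4900 × 39240 = 19230 C; n(e⁻) = 0.1992 mol.
n(Cd) = n(e⁻)/2 = 0.09962 mol, so m = 0.09962 × 112.41 = 11.20 g.
Volume = m/ρ = 11.20 / 8.65 = 1.295 cm³.
Thickness = V/A = 1.295 / 544 = 0.00238 cm = 23.8 μm.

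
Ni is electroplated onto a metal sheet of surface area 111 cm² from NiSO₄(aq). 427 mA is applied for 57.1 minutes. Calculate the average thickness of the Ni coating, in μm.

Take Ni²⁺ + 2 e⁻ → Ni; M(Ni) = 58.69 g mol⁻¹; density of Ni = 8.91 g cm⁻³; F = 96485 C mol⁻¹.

Q = I·t = 0.4270 × 3426.0 = 1463 C; n(e⁻) = 0.01516 mol.
n(Ni) = n(e⁻)/2 = 0.007581 mol, so m = 0.007581 × 58.69 = 0.4449 g.
Volume = m/ρ = 0.4449 / 8.91 = 0.04994 cm³.
Thickness = V/A = 0.04994 / 111 = 4.50 × 10⁻⁴ cm = 4.50 μm.

4.50 μm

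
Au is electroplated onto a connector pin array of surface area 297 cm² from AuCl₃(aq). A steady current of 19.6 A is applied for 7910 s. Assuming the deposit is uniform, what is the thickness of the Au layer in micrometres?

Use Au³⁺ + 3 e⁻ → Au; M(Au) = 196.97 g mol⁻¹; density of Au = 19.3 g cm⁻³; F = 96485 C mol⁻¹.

184 μm

Q = I·t = 19.60 × 7910.0 = 155000 C; n(e⁻) = 1.607 mol.
n(Au) = n(e⁻)/3 = 0.5356 mol, so m = 0.5356 × 196.97 = 105.5 g.
Volume = m/ρ = 105.5 / 19.3 = 5.466 cm³.
Thickness = V/A = 5.466 / 297 = 0.0184 cm = 184 μm.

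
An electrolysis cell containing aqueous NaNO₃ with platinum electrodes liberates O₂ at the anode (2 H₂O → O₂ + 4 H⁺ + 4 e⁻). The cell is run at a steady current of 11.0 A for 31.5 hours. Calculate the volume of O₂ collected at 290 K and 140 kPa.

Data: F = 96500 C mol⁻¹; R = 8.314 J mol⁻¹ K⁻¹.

55.7 L

Q = I·t = 11.00 A × 113400 s = 1247000 C.
n(e⁻) = Q/F = 1247000 / 96500 = 12.93 mol.
4 electrons are transferred per O₂ molecule, so n(O₂) = 12.93 / 4 = 3.232 mol.
V = nRT/P = (3.232 × 8.314 × 290) / (140 × 10³ Pa) = 0.0557 m³ = 55.7 L.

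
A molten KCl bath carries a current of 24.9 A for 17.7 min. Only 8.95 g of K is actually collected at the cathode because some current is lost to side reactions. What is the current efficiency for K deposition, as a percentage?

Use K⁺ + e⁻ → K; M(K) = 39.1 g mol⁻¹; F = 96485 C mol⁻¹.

Q = I·t = 24.90 × 1062.0 = 26440 C; n(e⁻) = 26440/96485 = 0.2741 mol.
Theoretical n(K) = n(e⁻)/1 = 0.2741 mol, i.e. m_theo = 0.2741 × 39.1 = 10.72 g.
Efficiency = m_actual / m_theo = 8.95 / 10.72 = 83.5 %.

83.5 %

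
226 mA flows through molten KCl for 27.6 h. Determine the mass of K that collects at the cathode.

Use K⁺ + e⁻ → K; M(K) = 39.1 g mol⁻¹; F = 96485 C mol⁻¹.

9.10 g

Q = I·t = 0.2260 A × 99360 s = 22460 C.
n(e⁻) = Q/F = 22460 / 96485 = 0.2327 mol.
K⁺ + e⁻ → K, so n(K) = n(e⁻)/1 = 0.2327 mol.
m = n·M = 0.2327 × 39.1 = 9.10 g.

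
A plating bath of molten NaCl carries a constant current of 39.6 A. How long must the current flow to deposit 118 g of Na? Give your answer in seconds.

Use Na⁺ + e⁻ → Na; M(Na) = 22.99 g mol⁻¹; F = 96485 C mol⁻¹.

12500 s

n(Na) = m/M = 118 / 22.99 = 5.133 mol.
Each Na atom requires 1 electron, so n(e⁻) = 1 × 5.133 = 5.133 mol.
Q = n(e⁻)·F = 5.133 × 96485 = 495200 C.
t = Q/I = 495200 / 39.60 A = 12510 s.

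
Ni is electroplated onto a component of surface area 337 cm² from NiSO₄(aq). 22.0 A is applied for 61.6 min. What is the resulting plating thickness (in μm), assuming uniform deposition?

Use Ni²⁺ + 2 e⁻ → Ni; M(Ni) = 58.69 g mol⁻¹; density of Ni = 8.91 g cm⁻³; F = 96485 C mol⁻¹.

82.4 μm

Q = I·t = 22.00 × 3696.0 = 81310 C; n(e⁻) = 0.8427 mol.
n(Ni) = n(e⁻)/2 = 0.4214 mol, so m = 0.4214 × 58.69 = 24.73 g.
Volume = m/ρ = 24.73 / 8.91 = 2.776 cm³.
Thickness = V/A = 2.776 / 337 = 0.00824 cm = 82.4 μm.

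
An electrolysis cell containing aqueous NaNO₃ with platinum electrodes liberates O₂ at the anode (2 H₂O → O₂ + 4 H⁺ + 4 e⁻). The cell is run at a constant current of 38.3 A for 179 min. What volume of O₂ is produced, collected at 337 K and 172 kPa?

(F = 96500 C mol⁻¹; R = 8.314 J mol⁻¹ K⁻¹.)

Q = I·t = 38.30 A × 10740 s = 411300 C.
n(e⁻) = Q/F = 411300 / 96500 = 4.263 mol.
4 electrons are transferred per O₂ molecule, so n(O₂) = 4.263 / 4 = 1.066 mol.
V = nRT/P = (1.066 × 8.314 × 337) / (172 × 10³ Pa) = 0.0174 m³ = 17.4 L.

17.4 L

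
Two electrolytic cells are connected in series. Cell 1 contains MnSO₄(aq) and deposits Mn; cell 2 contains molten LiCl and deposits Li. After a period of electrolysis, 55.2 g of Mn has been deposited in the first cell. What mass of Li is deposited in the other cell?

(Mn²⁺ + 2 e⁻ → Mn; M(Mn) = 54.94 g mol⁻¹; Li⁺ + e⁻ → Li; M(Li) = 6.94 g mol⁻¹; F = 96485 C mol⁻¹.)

13.9 g

n(Mn) = 55.2 / 54.94 = 1.005 mol.
Since Mn²⁺ + 2 e⁻ → Mn, n(e⁻) passed = 2 × 1.005 = 2.009 mol.
Cells in series carry the same charge, so the same 2.009 mol of electrons passes through cell 2.
Li⁺ + e⁻ → Li, so n(Li) = 2.009 / 1 = 2.009 mol.
m(Li) = 2.009 × 6.94 = 13.9 g.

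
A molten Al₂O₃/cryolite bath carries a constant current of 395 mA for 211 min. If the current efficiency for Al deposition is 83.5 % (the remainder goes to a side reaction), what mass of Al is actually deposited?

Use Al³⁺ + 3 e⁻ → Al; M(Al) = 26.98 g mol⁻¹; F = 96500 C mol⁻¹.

Q = I·t = 0.3950 × 12660 = 5001 C.
n(e⁻) = 5001/96500 = 0.05182 mol; theoretically n(Al) = 0.05182/3 = 0.01727 mol, m_theo = 0.4660 g.
At 83.5 % efficiency, m_actual = 0.835 × 0.4660 = 0.389 g.

0.389 g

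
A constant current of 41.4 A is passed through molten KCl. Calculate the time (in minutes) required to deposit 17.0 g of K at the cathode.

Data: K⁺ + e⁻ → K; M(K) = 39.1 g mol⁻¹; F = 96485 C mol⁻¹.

16.9 min

n(K) = m/M = 17.0 / 39.1 = 0.4348 mol.
Each K atom requires 1 electron, so n(e⁻) = 1 × 0.4348 = 0.4348 mol.
Q = n(e⁻)·F = 0.4348 × 96485 = 41950 C.
t = Q/I = 41950 / 41.40 A = 1013 s = 16.9 min.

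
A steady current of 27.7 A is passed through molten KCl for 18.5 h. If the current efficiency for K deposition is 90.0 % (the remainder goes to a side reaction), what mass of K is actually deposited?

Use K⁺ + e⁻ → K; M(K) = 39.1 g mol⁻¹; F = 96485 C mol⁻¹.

Q = I·t = 27.70 × 66600 = 1845000 C.
n(e⁻) = 1845000/96485 = 19.12 mol; theoretically n(K) = 19.12/1 = 19.12 mol, m_theo = 747.6 g.
At 90.0 % efficiency, m_actual = 0.900 × 747.6 = 673 g.

673 g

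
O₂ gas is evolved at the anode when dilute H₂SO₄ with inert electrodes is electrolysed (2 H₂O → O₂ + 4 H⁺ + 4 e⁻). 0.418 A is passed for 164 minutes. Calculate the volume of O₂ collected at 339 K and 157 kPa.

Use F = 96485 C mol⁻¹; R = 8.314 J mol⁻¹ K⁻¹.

0.191 L

Q = I·t = 0.4180 A × 9840.0 s = 4113 C.
n(e⁻) = Q/F = 4113 / 96485 = 0.04263 mol.
4 electrons are transferred per O₂ molecule, so n(O₂) = 0.04263 / 4 = 0.01066 mol.
V = nRT/P = (0.01066 × 8.314 × 339) / (157 × 10³ Pa) = 1.91 × 10⁻⁴ m³ = 0.191 L.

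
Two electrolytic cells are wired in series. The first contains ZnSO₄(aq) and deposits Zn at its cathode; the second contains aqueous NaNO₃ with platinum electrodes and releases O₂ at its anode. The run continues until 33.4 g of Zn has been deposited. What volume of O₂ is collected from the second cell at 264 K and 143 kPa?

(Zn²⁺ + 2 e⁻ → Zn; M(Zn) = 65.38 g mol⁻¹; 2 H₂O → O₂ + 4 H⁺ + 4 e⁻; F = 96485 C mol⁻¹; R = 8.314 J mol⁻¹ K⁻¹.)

n(Zn) = 33.4 / 65.38 = 0.5109 mol, so n(e⁻) = 2 × 0.5109 = 1.022 mol.
The cells are in series, so the same 1.022 mol of electrons passes through the second cell.
2 H₂O → O₂ + 4 H⁺ + 4 e⁻ — 4 mol e⁻ per mol O₂, so n(O₂) = 1.022/4 = 0.2554 mol.
V = nRT/P = (0.2554 × 8.314 × 264) / (143 × 10³) = 0.00392 m³ = 3.92 L.

3.92 L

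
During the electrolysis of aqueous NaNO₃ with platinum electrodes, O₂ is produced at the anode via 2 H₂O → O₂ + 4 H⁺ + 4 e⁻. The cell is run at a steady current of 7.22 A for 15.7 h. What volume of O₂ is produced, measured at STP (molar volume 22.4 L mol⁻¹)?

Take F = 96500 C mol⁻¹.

Q = I·t = 7.220 A × 56520 s = 408100 C.
n(e⁻) = Q/F = 408100 / 96500 = 4.229 mol.
4 electrons are transferred per O₂ molecule, so n(O₂) = 4.229 / 4 = 1.057 mol.
V = n × V_m = 1.057 × 22.4 = 23.7 L.

23.7 L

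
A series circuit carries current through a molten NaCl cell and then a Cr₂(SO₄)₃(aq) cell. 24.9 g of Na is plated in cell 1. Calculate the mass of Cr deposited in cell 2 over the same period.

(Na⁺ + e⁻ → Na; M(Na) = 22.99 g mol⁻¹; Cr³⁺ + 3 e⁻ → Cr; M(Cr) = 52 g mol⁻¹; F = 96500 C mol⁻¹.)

n(Na) = 24.9 / 22.99 = 1.083 mol.
Since Na⁺ + e⁻ → Na, n(e⁻) passed = 1 × 1.083 = 1.083 mol.
Cells in series carry the same charge, so the same 1.083 mol of electrons passes through cell 2.
Cr³⁺ + 3 e⁻ → Cr, so n(Cr) = 1.083 / 3 = 0.3610 mol.
m(Cr) = 0.3610 × 52 = 18.8 g.

18.8 g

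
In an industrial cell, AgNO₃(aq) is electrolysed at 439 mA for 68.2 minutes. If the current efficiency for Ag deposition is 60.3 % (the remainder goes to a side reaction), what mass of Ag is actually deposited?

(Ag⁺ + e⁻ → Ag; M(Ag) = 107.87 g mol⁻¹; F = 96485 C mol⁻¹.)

Q = I·t = 0.4390 × 4092.0 = 1796 C.
n(e⁻) = 1796/96485 = 0.01862 mol; theoretically n(Ag) = 0.01862/1 = 0.01862 mol, m_theo = 2.008 g.
At 60.3 % efficiency, m_actual = 0.603 × 2.008 = 1.21 g.

1.21 g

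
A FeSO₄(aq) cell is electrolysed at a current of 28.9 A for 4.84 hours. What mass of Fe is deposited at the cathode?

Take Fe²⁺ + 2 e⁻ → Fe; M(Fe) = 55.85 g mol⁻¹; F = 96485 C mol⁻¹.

Q = I·t = 28.90 A × 17424 s = 503600 C.
n(e⁻) = Q/F = 503600 / 96485 = 5.219 mol.
Fe²⁺ + 2 e⁻ → Fe, so n(Fe) = n(e⁻)/2 = 2.609 mol.
m = n·M = 2.609 × 55.85 = 146 g.

146 g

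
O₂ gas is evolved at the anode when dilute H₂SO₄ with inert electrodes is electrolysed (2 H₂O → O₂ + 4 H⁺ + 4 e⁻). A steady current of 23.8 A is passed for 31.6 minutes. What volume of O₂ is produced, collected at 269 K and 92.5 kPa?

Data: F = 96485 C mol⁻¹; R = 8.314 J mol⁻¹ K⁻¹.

2.83 L

Q = I·t = 23.80 A × 1896.0 s = 45120 C.
n(e⁻) = Q/F = 45120 / 96485 = 0.4677 mol.
4 electrons are transferred per O₂ molecule, so n(O₂) = 0.4677 / 4 = 0.1169 mol.
V = nRT/P = (0.1169 × 8.314 × 269) / (92.5 × 10³ Pa) = 0.00283 m³ = 2.83 L.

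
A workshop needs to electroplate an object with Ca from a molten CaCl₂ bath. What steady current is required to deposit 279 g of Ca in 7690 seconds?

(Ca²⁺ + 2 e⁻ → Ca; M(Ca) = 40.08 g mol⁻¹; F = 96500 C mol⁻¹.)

175 A

n(Ca) = 279 / 40.08 = 6.961 mol.
n(e⁻) = 2 × 6.961 = 13.92 mol.
Q = n(e⁻)·F = 13.92 × 96500 = 1343000 C.
I = Q/t = 1343000 / 7690.0 s = 175 A.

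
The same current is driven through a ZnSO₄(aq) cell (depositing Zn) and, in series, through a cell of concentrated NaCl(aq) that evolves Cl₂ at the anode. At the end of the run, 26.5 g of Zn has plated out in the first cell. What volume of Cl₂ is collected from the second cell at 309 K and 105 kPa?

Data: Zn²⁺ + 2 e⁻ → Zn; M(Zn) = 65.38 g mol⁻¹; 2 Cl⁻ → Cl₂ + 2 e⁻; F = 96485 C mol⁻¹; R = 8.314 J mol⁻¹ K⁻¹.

n(Zn) = 26.5 / 65.38 = 0.4053 mol, so n(e⁻) = 2 × 0.4053 = 0.8106 mol.
The cells are in series, so the same 0.8106 mol of electrons passes through the second cell.
2 Cl⁻ → Cl₂ + 2 e⁻ — 2 mol e⁻ per mol Cl₂, so n(Cl₂) = 0.8106/2 = 0.4053 mol.
V = nRT/P = (0.4053 × 8.314 × 309) / (105 × 10³) = 0.00992 m³ = 9.92 L.

9.92 L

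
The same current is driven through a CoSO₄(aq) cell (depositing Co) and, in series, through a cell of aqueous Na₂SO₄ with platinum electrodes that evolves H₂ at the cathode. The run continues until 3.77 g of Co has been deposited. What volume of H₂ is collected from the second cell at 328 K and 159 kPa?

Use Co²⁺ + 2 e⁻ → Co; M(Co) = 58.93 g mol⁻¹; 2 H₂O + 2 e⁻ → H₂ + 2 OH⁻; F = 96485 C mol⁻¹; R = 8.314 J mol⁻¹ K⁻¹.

1.10 L

n(Co) = 3.77 / 58.93 = 0.06397 mol, so n(e⁻) = 2 × 0.06397 = 0.1279 mol.
The cells are in series, so the same 0.1279 mol of electrons passes through the second cell.
2 H₂O + 2 e⁻ → H₂ + 2 OH⁻ — 2 mol e⁻ per mol H₂, so n(H₂) = 0.1279/2 = 0.06397 mol.
V = nRT/P = (0.06397 × 8.314 × 328) / (159 × 10³) = 0.00110 m³ = 1.10 L.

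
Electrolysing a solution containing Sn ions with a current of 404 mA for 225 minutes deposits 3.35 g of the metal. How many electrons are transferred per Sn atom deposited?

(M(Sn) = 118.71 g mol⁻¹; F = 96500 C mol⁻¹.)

2

Q = I·t = 0.4040 A × 13500 s = 5454 C, so n(e⁻) = 5454/96500 = 0.05652 mol.
n(Sn) deposited = 3.35 / 118.71 = 0.02822 mol.
Electrons per atom = n(e⁻)/n(Sn) = 0.05652 / 0.02822 = 2.00 ≈ 2, so the ion is Sn²⁺.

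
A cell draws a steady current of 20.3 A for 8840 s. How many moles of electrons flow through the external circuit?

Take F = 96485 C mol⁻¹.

1.86 mol

Q = I·t = 20.30 A × 8840.0 s = 179500 C.
n(e⁻) = Q/F = 179500 / 96485 = 1.86 mol.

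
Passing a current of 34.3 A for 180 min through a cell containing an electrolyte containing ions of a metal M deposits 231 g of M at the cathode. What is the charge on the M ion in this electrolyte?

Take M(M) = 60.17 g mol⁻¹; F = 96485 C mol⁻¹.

Q = I·t = 34.30 A × 10800 s = 370400 C, so n(e⁻) = 370400/96485 = 3.839 mol.
n(M) deposited = 231 / 60.17 = 3.839 mol.
Electrons per atom = n(e⁻)/n(M) = 3.839 / 3.839 = 1.00 ≈ 1, so the ion is M⁺.

+1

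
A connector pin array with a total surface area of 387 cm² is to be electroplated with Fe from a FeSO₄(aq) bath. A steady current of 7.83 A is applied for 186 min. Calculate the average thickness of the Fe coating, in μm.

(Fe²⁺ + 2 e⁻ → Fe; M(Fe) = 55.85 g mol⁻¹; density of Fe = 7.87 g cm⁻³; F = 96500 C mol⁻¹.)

Q = I·t = 7.830 × 11160 = 87380 C; n(e⁻) = 0.9055 mol.
n(Fe) = n(e⁻)/2 = 0.4528 mol, so m = 0.4528 × 55.85 = 25.29 g.
Volume = m/ρ = 25.29 / 7.87 = 3.213 cm³.
Thickness = V/A = 3.213 / 387 = 0.00830 cm = 83.0 μm.

83.0 μm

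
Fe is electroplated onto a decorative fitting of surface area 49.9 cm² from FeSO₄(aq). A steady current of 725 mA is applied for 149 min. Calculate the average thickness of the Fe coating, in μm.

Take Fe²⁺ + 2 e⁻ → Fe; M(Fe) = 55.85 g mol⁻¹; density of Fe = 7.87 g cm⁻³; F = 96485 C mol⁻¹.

Q = I·t = 0.7250 × 8940.0 = 6482 C; n(e⁻) = 0.06718 mol.
n(Fe) = n(e⁻)/2 = 0.03359 mol, so m = 0.03359 × 55.85 = 1.876 g.
Volume = m/ρ = 1.876 / 7.87 = 0.2384 cm³.
Thickness = V/A = 0.2384 / 49.9 = 0.00478 cm = 47.8 μm.

47.8 μm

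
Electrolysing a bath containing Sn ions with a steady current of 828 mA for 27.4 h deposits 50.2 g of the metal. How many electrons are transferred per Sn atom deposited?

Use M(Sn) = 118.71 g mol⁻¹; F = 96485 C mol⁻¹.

2

Q = I·t = 0.8280 A × 98640 s = 81670 C, so n(e⁻) = 81670/96485 = 0.8465 mol.
n(Sn) deposited = 50.2 / 118.71 = 0.4229 mol.
Electrons per atom = n(e⁻)/n(Sn) = 0.8465 / 0.4229 = 2.00 ≈ 2, so the ion is Sn²⁺.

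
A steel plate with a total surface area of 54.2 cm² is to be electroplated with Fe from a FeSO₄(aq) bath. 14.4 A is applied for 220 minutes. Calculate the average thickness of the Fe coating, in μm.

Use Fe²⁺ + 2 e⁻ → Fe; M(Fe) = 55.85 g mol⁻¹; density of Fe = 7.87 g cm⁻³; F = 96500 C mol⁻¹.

1290 μm

Q = I·t = 14.40 × 13200 = 190100 C; n(e⁻) = 1.970 mol.
n(Fe) = n(e⁻)/2 = 0.9849 mol, so m = 0.9849 × 55.85 = 55.01 g.
Volume = m/ρ = 55.01 / 7.87 = 6.989 cm³.
Thickness = V/A = 6.989 / 54.2 = 0.129 cm = 1290 μm.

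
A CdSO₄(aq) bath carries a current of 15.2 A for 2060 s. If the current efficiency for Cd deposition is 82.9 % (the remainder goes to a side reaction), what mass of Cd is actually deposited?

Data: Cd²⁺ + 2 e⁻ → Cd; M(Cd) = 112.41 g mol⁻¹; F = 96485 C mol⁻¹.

15.1 g

Q = I·t = 15.20 × 2060.0 = 31310 C.
n(e⁻) = 31310/96485 = 0.3245 mol; theoretically n(Cd) = 0.3245/2 = 0.1623 mol, m_theo = 18.24 g.
At 82.9 % efficiency, m_actual = 0.829 × 18.24 = 15.1 g.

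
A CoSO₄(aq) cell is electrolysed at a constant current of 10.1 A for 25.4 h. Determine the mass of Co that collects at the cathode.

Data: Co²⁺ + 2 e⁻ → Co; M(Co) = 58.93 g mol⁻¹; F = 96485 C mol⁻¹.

Q = I·t = 10.10 A × 91440 s = 923500 C.
n(e⁻) = Q/F = 923500 / 96485 = 9.572 mol.
Co²⁺ + 2 e⁻ → Co, so n(Co) = n(e⁻)/2 = 4.786 mol.
m = n·M = 4.786 × 58.93 = 282 g.

282 g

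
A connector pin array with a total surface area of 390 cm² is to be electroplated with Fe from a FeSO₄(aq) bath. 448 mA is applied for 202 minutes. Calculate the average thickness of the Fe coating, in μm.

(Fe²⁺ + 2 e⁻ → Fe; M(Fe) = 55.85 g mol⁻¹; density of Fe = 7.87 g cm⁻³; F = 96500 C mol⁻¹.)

Q = I·t = 0.4480 × 12120 = 5430 C; n(e⁻) = 0.05627 mol.
n(Fe) = n(e⁻)/2 = 0.02813 mol, so m = 0.02813 × 55.85 = 1.571 g.
Volume = m/ρ = 1.571 / 7.87 = 0.1997 cm³.
Thickness = V/A = 0.1997 / 390 = 5.12 × 10⁻⁴ cm = 5.12 μm.

5.12 μm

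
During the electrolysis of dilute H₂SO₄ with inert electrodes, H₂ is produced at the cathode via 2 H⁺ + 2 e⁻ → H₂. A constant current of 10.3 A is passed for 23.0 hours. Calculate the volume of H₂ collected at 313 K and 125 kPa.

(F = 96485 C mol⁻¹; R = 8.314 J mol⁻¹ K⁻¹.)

92.0 L

Q = I·t = 10.30 A × 82800 s = 852800 C.
n(e⁻) = Q/F = 852800 / 96485 = 8.839 mol.
2 electrons are transferred per H₂ molecule, so n(H₂) = 8.839 / 2 = 4.420 mol.
V = nRT/P = (4.420 × 8.314 × 313) / (125 × 10³ Pa) = 0.0920 m³ = 92.0 L.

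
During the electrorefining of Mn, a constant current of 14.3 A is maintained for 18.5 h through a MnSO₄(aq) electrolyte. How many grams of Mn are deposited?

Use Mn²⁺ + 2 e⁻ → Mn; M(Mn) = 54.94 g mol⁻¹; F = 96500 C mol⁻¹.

Q = I·t = 14.30 A × 66600 s = 952400 C.
n(e⁻) = Q/F = 952400 / 96500 = 9.869 mol.
Mn²⁺ + 2 e⁻ → Mn, so n(Mn) = n(e⁻)/2 = 4.935 mol.
m = n·M = 4.935 × 54.94 = 271 g.

271 g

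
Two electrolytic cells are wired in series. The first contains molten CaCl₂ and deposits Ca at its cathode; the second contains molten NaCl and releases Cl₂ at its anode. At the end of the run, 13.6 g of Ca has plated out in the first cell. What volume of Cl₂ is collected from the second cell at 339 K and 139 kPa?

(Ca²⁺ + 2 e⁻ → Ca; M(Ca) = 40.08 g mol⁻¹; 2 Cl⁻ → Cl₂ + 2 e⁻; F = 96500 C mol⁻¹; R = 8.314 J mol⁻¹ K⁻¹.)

n(Ca) = 13.6 / 40.08 = 0.3393 mol, so n(e⁻) = 2 × 0.3393 = 0.6786 mol.
The cells are in series, so the same 0.6786 mol of electrons passes through the second cell.
2 Cl⁻ → Cl₂ + 2 e⁻ — 2 mol e⁻ per mol Cl₂, so n(Cl₂) = 0.6786/2 = 0.3393 mol.
V = nRT/P = (0.3393 × 8.314 × 339) / (139 × 10³) = 0.00688 m³ = 6.88 L.

6.88 L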